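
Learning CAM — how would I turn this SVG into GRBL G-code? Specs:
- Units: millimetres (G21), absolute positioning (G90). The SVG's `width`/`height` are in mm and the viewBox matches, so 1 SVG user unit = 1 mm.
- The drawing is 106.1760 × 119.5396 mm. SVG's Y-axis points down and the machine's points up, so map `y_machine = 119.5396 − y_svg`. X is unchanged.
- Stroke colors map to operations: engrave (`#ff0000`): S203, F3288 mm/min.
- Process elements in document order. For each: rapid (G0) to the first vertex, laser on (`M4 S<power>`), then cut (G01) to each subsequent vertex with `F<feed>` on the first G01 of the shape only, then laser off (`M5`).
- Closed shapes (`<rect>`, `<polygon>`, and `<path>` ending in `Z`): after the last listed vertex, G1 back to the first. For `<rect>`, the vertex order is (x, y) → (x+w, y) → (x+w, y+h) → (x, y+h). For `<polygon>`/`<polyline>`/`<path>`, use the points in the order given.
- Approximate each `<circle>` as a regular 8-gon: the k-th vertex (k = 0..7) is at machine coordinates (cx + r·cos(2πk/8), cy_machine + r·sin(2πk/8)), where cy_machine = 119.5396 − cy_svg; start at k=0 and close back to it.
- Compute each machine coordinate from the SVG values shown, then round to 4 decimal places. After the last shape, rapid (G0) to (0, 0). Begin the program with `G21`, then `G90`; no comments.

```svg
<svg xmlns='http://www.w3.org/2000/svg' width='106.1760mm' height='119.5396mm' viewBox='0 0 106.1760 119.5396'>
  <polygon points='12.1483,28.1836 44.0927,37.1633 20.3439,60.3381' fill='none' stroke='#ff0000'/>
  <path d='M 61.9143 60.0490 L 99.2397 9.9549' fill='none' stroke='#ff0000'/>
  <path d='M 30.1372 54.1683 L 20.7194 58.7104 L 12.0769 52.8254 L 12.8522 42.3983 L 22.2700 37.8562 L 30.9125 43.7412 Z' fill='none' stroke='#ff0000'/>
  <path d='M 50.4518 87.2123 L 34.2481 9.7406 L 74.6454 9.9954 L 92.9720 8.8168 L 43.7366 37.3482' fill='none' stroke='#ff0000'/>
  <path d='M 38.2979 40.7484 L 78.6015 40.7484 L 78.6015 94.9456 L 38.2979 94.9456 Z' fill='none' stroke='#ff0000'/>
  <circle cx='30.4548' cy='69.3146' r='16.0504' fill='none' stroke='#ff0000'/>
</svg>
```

G21
G90
G0 X12.1483 Y91.3560
M4 S203
G01 X44.0927 Y82.3763 F3288
G01 X20.3439 Y59.2015
G01 X12.1483 Y91.3560
M5
G0 X61.9143 Y59.4906
M4 S203
G01 X99.2397 Y109.5847 F3288
M5
G0 X30.1372 Y65.3713
M4 S203
G01 X20.7194 Y60.8292 F3288
G01 X12.0769 Y66.7142
G01 X12.8522 Y77.1413
G01 X22.2700 Y81.6834
G01 X30.9125 Y75.7984
G01 X30.1372 Y65.3713
M5
G0 X50.4518 Y32.3273
M4 S203
G01 X34.2481 Y109.7990 F3288
G01 X74.6454 Y109.5442
G01 X92.9720 Y110.7228
G01 X43.7366 Y82.1914
M5
G0 X38.2979 Y78.7912
M4 S203
G01 X78.6015 Y78.7912 F3288
G01 X78.6015 Y24.5940
G01 X38.2979 Y24.5940
G01 X38.2979 Y78.7912
M5
G0 X46.5052 Y50.2250
M4 S203
G01 X41.8041 Y61.5743 F3288
G01 X30.4548 Y66.2754
G01 X19.1055 Y61.5743
G01 X14.4044 Y50.2250
G01 X19.1055 Y38.8757
G01 X30.4548 Y34.1746
G01 X41.8041 Y38.8757
G01 X46.5052 Y50.2250
M5
G0 X0.0000 Y0.0000

Since the viewBox matches the mm dimensions, user units are millimetres directly. The only transform is the Y-flip y_m = 119.5396 − y_svg.

Shape 1 is a regular polygon drawn with `<polygon>`. Its stroke #ff0000 means engrave at S203, F3288. After flipping Y the toolpath is (12.1483,91.3560) → (44.0927,82.3763) → (20.3439,59.2015) → (12.1483,91.3560), returning to the start.

Shape 2 is a line segment drawn with `<path>`. Its stroke #ff0000 means engrave at S203, F3288. After flipping Y the toolpath is (61.9143,59.4906) → (99.2397,109.5847).

Shape 3 is a regular polygon drawn with `<path>`. Its stroke #ff0000 means engrave at S203, F3288. After flipping Y the toolpath is (30.1372,65.3713) → (20.7194,60.8292) → (12.0769,66.7142) → (12.8522,77.1413) → (22.2700,81.6834) → (30.9125,75.7984) → (30.1372,65.3713), returning to the start.

Shape 4 is a open polyline drawn with `<path>`. Its stroke #ff0000 means engrave at S203, F3288. After flipping Y the toolpath is (50.4518,32.3273) → (34.2481,109.7990) → (74.6454,109.5442) → (92.9720,110.7228) → (43.7366,82.1914).

Shape 5 is a rectangle drawn with `<path>`. Its stroke #ff0000 means engrave at S203, F3288. After flipping Y the toolpath is (38.2979,78.7912) → (78.6015,78.7912) → (78.6015,24.5940) → (38.2979,24.5940) → (38.2979,78.7912), returning to the start.

Shape 6 is a circle drawn with `<circle>`. Its stroke #ff0000 means engrave at S203, F3288. After flipping Y the toolpath is (46.5052,50.2250) → (41.8041,61.5743) → (30.4548,66.2754) → (19.1055,61.5743) → (14.4044,50.2250) → (19.1055,38.8757) → (30.4548,34.1746) → (41.8041,38.8757) → (46.5052,50.2250), returning to the start.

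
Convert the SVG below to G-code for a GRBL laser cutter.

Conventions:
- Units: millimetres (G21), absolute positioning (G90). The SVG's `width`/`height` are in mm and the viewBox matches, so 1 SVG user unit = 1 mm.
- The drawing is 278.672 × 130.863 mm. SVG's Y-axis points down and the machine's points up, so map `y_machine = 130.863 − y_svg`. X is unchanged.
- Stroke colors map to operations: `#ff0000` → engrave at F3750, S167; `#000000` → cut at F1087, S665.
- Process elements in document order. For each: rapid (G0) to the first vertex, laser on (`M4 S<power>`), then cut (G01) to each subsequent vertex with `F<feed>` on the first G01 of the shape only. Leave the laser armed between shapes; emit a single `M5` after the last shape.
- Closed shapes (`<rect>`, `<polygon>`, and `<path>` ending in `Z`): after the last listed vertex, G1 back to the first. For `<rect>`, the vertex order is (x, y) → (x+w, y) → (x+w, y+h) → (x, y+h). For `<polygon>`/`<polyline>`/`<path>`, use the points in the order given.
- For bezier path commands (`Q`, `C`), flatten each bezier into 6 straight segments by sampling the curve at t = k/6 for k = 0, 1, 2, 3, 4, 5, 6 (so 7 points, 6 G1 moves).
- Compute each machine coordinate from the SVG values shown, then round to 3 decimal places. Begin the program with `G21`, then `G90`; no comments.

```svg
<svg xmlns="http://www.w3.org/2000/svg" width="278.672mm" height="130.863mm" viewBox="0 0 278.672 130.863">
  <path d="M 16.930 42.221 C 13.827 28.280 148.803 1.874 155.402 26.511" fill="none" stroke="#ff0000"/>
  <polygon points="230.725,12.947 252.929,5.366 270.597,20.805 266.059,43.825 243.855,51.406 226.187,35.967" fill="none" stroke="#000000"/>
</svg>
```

G21
G90
G0 X16.930 Y88.642
M4 S167
G01 X25.651 Y96.357 F3750
G01 X49.985 Y104.386
G01 X82.528 Y110.964
G01 X115.879 Y114.327
G01 X142.638 Y112.711
G01 X155.402 Y104.352
G0 X230.725 Y117.916
M4 S665
G01 X252.929 Y125.497 F1087
G01 X270.597 Y110.058
G01 X266.059 Y87.038
G01 X243.855 Y79.457
G01 X226.187 Y94.896
G01 X230.725 Y117.916
M5

viewBox `0 0 278.672 130.863` with mm width/height → 1 unit = 1 mm. Flip: y_m = 130.863 − y_svg.

**Shape 1** — `<path>` cubic bezier, stroke `#ff0000` → engrave (S167, F3750). Control points (SVG): P0=(16.930,42.221), P1=(13.827,28.280), P2=(148.803,1.874), P3=(155.402,26.511); sampled at t=k/6. Machine vertices: (16.930,88.642) → (25.651,96.357) → (49.985,104.386) → (82.528,110.964) → (115.879,114.327) → (142.638,112.711) → (155.402,104.352). Open path.

**Shape 2** — `<polygon>` regular polygon, stroke `#000000` → cut (S665, F1087). Machine vertices: (230.725,117.916) → (252.929,125.497) → (270.597,110.058) → (266.059,87.038) → (243.855,79.457) → (226.187,94.896) → (230.725,117.916). Closed: final G1 returns to the first vertex.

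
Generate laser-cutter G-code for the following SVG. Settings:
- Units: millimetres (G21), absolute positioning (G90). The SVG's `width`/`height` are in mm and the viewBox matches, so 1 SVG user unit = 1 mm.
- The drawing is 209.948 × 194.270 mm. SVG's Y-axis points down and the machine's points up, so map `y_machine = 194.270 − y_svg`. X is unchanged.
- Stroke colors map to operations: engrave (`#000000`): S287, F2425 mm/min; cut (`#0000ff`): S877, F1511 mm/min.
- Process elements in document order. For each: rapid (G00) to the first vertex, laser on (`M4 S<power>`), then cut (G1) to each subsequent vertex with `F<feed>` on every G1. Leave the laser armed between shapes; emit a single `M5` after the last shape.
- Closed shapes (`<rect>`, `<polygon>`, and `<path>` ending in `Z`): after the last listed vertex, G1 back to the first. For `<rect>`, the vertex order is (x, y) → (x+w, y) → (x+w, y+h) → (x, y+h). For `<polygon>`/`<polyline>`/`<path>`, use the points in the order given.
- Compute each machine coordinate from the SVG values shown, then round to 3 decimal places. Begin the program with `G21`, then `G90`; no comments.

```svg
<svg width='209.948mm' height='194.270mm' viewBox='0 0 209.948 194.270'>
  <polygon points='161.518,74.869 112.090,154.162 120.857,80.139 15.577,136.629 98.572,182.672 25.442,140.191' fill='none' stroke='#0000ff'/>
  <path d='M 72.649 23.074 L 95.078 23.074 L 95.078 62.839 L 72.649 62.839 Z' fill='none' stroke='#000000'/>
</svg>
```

G21
G90
G00 X161.518 Y119.401
M4 S877
G1 X112.090 Y40.108 F1511
G1 X120.857 Y114.131 F1511
G1 X15.577 Y57.641 F1511
G1 X98.572 Y11.598 F1511
G1 X25.442 Y54.079 F1511
G1 X161.518 Y119.401 F1511
G00 X72.649 Y171.196
M4 S287
G1 X95.078 Y171.196 F2425
G1 X95.078 Y131.431 F2425
G1 X72.649 Y131.431 F2425
G1 X72.649 Y171.196 F2425
M5

viewBox `0 0 209.948 194.270` with mm width/height → 1 unit = 1 mm. Flip: y_m = 194.270 − y_svg.

**Shape 1** — `<polygon>` closed polygon, stroke `#0000ff` → cut (S877, F1511). Machine vertices: (161.518,119.401) → (112.090,40.108) → (120.857,114.131) → (15.577,57.641) → (98.572,11.598) → (25.442,54.079) → (161.518,119.401). Closed: final G1 returns to the first vertex.

**Shape 2** — `<path>` rectangle, stroke `#000000` → engrave (S287, F2425). Machine vertices: (72.649,171.196) → (95.078,171.196) → (95.078,131.431) → (72.649,131.431) → (72.649,171.196). Closed: final G1 returns to the first vertex.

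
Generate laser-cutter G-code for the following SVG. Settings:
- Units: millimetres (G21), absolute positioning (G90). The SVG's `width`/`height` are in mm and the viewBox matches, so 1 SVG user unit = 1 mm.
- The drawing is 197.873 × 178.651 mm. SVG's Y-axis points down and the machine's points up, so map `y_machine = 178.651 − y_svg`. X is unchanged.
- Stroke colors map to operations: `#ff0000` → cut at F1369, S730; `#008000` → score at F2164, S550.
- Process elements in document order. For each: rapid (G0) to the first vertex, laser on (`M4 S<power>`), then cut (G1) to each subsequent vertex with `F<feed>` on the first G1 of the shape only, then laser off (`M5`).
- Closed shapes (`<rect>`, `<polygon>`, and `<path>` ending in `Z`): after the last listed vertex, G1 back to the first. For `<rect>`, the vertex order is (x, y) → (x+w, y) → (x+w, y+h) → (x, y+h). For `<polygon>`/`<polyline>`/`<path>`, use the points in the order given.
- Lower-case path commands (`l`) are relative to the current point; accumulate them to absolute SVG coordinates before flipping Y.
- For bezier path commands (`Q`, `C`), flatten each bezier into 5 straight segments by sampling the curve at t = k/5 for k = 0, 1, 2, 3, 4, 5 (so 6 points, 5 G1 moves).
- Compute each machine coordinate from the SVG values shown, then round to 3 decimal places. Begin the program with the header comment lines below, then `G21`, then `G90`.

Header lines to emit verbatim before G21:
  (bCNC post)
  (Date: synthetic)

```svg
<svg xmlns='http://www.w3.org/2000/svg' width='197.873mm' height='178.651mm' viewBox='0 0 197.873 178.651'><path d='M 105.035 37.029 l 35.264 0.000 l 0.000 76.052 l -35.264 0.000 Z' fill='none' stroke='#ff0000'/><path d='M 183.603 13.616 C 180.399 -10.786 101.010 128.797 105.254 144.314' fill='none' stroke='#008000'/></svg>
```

(bCNC post)
(Date: synthetic)
G21
G90
G0 X105.035 Y141.622
M4 S730
G1 X140.299 Y141.622 F1369
G1 X140.299 Y65.570
G1 X105.035 Y65.570
G1 X105.035 Y141.622
M5
G0 X183.603 Y165.035
M4 S550
G1 X173.817 Y162.302 F2164
G1 X153.418 Y134.040
G1 X130.077 Y94.074
G1 X111.465 Y56.231
G1 X105.254 Y34.337
M5

Since the viewBox matches the mm dimensions, user units are millimetres directly. The only transform is the Y-flip y_m = 178.651 − y_svg.

Shape 1 is a rectangle drawn with `<path>`. Its stroke #ff0000 means cut at S730, F1369. After flipping Y the toolpath is (105.035,141.622) → (140.299,141.622) → (140.299,65.570) → (105.035,65.570) → (105.035,141.622), returning to the start.

Shape 2 is a cubic bezier drawn with `<path>`. Its stroke #008000 means score at S550, F2164. After flipping Y the toolpath is (183.603,165.035) → (173.817,162.302) → (153.418,134.040) → (130.077,94.074) → (111.465,56.231) → (105.254,34.337).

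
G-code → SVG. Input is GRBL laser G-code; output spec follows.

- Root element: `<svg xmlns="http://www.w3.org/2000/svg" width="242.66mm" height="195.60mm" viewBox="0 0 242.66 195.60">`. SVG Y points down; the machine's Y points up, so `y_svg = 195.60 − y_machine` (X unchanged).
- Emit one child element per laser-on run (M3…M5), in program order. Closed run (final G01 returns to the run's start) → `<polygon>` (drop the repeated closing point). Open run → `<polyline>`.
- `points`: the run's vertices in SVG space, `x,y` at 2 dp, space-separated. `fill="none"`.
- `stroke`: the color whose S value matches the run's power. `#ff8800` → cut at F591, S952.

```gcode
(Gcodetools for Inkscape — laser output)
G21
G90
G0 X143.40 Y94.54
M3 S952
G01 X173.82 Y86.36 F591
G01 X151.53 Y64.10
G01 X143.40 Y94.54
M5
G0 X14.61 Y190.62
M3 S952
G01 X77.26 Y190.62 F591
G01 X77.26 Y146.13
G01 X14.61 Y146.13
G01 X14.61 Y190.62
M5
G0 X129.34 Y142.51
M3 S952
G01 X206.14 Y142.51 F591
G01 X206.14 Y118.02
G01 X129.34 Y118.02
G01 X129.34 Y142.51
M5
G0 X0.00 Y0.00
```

y_svg = 195.60 − y_m. Every run uses S952, so all elements get stroke `#ff8800` (cut).

[1] closed run; points: 143.40,101.06 173.82,109.24 151.53,131.50

[2] closed run; points: 14.61,4.98 77.26,4.98 77.26,49.47 14.61,49.47

[3] closed run; points: 129.34,53.09 206.14,53.09 206.14,77.58 129.34,77.58

<svg xmlns="http://www.w3.org/2000/svg" width="242.66mm" height="195.60mm" viewBox="0 0 242.66 195.60">
  <polygon points="143.40,101.06 173.82,109.24 151.53,131.50" fill="none" stroke="#ff8800"/>
  <polygon points="14.61,4.98 77.26,4.98 77.26,49.47 14.61,49.47" fill="none" stroke="#ff8800"/>
  <polygon points="129.34,53.09 206.14,53.09 206.14,77.58 129.34,77.58" fill="none" stroke="#ff8800"/>
</svg>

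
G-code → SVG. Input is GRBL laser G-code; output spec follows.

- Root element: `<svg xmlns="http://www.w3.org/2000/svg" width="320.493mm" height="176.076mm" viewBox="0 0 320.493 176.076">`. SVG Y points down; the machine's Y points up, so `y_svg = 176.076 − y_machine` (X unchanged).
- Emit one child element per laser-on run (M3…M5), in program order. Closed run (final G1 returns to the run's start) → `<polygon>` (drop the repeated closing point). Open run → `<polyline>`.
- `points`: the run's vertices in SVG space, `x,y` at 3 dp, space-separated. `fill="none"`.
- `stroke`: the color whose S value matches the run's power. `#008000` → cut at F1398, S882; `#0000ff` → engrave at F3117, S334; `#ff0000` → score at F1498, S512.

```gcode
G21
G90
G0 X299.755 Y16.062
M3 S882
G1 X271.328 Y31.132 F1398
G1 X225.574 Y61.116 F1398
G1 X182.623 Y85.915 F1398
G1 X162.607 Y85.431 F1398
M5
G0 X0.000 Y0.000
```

<svg xmlns="http://www.w3.org/2000/svg" width="320.493mm" height="176.076mm" viewBox="0 0 320.493 176.076">
  <polyline points="299.755,160.014 271.328,144.944 225.574,114.960 182.623,90.161 162.607,90.645" fill="none" stroke="#008000"/>
</svg>

y_svg = 176.076 − y_m. Every run uses S882, so all elements get stroke `#008000` (cut).

[1] open run; points: 299.755,160.014 271.328,144.944 225.574,114.960 182.623,90.161 162.607,90.645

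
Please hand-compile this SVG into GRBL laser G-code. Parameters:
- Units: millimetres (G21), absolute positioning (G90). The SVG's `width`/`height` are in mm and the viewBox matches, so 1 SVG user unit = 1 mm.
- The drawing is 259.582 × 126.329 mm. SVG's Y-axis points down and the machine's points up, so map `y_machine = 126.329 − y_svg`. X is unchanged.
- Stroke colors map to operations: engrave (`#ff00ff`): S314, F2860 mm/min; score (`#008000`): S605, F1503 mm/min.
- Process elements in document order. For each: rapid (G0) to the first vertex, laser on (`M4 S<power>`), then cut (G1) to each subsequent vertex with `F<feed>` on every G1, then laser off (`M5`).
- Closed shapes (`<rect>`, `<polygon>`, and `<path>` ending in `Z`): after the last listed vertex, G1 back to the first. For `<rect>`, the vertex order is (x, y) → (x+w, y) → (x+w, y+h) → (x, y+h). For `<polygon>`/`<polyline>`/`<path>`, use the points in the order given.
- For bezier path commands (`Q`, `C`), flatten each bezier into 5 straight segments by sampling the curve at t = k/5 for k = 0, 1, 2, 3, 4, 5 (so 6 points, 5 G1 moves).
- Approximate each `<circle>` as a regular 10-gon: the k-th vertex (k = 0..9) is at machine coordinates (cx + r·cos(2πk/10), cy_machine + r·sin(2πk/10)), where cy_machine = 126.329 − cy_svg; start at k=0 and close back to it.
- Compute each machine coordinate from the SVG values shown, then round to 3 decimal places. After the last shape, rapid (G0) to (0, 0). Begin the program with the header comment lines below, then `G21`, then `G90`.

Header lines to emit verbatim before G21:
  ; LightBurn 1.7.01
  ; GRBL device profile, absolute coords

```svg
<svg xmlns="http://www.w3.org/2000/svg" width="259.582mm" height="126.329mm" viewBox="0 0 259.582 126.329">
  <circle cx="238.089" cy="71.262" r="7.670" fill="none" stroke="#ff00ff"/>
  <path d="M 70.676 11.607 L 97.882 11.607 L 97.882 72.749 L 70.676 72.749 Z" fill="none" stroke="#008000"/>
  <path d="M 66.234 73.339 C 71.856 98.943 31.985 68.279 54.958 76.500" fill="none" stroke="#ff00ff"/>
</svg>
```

viewBox `0 0 259.582 126.329` with mm width/height → 1 unit = 1 mm. Flip: y_m = 126.329 − y_svg.

**Shape 1** — `<circle>` circle, stroke `#ff00ff` → engrave (S314, F2860). Machine vertices: (245.759,55.067) → (244.294,59.575) → (240.459,62.362) → (235.719,62.362) → (231.884,59.575) → (230.419,55.067) → (231.884,50.559) → (235.719,47.772) → (240.459,47.772) → (244.294,50.559) → (245.759,55.067). Closed: final G1 returns to the first vertex.

**Shape 2** — `<path>` rectangle, stroke `#008000` → score (S605, F1503). Machine vertices: (70.676,114.722) → (97.882,114.722) → (97.882,53.580) → (70.676,53.580) → (70.676,114.722). Closed: final G1 returns to the first vertex.

**Shape 3** — `<path>` cubic bezier, stroke `#ff00ff` → engrave (S314, F2860). Control points (SVG): P0=(66.234,73.339), P1=(71.856,98.943), P2=(31.985,68.279), P3=(54.958,76.500); sampled at t=k/5. Machine vertices: (66.234,52.990) → (65.015,43.619) → (58.077,43.184) → (50.622,47.119) → (47.849,50.857) → (54.958,49.829). Open path.

; LightBurn 1.7.01
; GRBL device profile, absolute coords
G21
G90
G0 X245.759 Y55.067
M4 S314
G1 X244.294 Y59.575 F2860
G1 X240.459 Y62.362 F2860
G1 X235.719 Y62.362 F2860
G1 X231.884 Y59.575 F2860
G1 X230.419 Y55.067 F2860
G1 X231.884 Y50.559 F2860
G1 X235.719 Y47.772 F2860
G1 X240.459 Y47.772 F2860
G1 X244.294 Y50.559 F2860
G1 X245.759 Y55.067 F2860
M5
G0 X70.676 Y114.722
M4 S605
G1 X97.882 Y114.722 F1503
G1 X97.882 Y53.580 F1503
G1 X70.676 Y53.580 F1503
G1 X70.676 Y114.722 F1503
M5
G0 X66.234 Y52.990
M4 S314
G1 X65.015 Y43.619 F2860
G1 X58.077 Y43.184 F2860
G1 X50.622 Y47.119 F2860
G1 X47.849 Y50.857 F2860
G1 X54.958 Y49.829 F2860
M5
G0 X0.000 Y0.000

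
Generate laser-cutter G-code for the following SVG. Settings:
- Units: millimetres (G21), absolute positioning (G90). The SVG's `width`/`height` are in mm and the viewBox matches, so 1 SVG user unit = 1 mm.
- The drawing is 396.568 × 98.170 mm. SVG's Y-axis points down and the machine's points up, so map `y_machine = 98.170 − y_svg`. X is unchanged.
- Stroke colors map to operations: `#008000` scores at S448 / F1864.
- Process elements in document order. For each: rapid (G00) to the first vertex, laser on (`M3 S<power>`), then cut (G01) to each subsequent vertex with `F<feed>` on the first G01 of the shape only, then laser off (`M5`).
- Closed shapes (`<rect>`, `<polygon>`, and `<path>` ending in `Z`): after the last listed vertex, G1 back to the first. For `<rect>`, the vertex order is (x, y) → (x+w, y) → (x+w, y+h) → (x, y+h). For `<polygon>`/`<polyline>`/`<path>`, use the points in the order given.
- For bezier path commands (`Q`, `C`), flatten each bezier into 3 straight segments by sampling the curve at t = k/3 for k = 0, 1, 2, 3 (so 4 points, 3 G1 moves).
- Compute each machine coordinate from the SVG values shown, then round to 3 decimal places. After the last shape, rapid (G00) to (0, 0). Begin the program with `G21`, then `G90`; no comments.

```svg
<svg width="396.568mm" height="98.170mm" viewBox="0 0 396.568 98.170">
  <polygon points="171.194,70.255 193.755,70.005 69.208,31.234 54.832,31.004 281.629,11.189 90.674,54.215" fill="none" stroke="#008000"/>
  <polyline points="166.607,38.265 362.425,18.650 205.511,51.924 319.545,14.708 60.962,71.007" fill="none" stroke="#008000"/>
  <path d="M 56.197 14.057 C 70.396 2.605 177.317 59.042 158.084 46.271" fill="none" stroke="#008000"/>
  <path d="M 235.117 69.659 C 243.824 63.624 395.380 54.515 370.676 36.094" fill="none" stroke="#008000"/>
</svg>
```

viewBox `0 0 396.568 98.170` with mm width/height → 1 unit = 1 mm. Flip: y_m = 98.170 − y_svg.

**Shape 1** — `<polygon>` closed polygon, stroke `#008000` → score (S448, F1864). Machine vertices: (171.194,27.915) → (193.755,28.165) → (69.208,66.936) → (54.832,67.166) → (281.629,86.981) → (90.674,43.955) → (171.194,27.915). Closed: final G1 returns to the first vertex.

**Shape 2** — `<polyline>` open polyline, stroke `#008000` → score (S448, F1864). Machine vertices: (166.607,59.905) → (362.425,79.520) → (205.511,46.246) → (319.545,83.462) → (60.962,27.163). Open path.

**Shape 3** — `<path>` cubic bezier, stroke `#008000` → score (S448, F1864). Control points (SVG): P0=(56.197,14.057), P1=(70.396,2.605), P2=(177.317,59.042), P3=(158.084,46.271); sampled at t=k/3. Machine vertices: (56.197,84.113) → (93.197,78.013) → (143.372,57.120) → (158.084,51.899). Open path.

**Shape 4** — `<path>` cubic bezier, stroke `#008000` → score (S448, F1864). Control points (SVG): P0=(235.117,69.659), P1=(243.824,63.624), P2=(395.380,54.515), P3=(370.676,36.094); sampled at t=k/3. Machine vertices: (235.117,28.511) → (279.621,35.802) → (348.446,46.528) → (370.676,62.076). Open path.

G21
G90
G00 X171.194 Y27.915
M3 S448
G01 X193.755 Y28.165 F1864
G01 X69.208 Y66.936
G01 X54.832 Y67.166
G01 X281.629 Y86.981
G01 X90.674 Y43.955
G01 X171.194 Y27.915
M5
G00 X166.607 Y59.905
M3 S448
G01 X362.425 Y79.520 F1864
G01 X205.511 Y46.246
G01 X319.545 Y83.462
G01 X60.962 Y27.163
M5
G00 X56.197 Y84.113
M3 S448
G01 X93.197 Y78.013 F1864
G01 X143.372 Y57.120
G01 X158.084 Y51.899
M5
G00 X235.117 Y28.511
M3 S448
G01 X279.621 Y35.802 F1864
G01 X348.446 Y46.528
G01 X370.676 Y62.076
M5
G00 X0.000 Y0.000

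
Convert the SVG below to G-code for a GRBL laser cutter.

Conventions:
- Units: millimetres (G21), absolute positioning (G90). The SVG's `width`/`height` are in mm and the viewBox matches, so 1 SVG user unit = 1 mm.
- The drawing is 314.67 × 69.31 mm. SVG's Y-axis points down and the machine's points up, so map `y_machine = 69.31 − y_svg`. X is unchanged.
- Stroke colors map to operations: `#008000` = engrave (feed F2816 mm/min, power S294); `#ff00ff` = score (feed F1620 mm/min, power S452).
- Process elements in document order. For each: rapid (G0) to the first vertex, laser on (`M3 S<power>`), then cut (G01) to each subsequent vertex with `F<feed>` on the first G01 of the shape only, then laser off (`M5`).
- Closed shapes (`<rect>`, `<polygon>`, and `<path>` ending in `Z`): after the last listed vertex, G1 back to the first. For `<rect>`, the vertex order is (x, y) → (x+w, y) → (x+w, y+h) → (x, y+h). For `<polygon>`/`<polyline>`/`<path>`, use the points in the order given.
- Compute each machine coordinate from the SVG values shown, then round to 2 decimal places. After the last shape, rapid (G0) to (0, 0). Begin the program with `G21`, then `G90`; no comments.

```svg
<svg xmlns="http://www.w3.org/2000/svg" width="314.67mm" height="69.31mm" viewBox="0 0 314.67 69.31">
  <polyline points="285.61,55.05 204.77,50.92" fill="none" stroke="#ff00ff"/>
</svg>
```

G21
G90
G0 X285.61 Y14.26
M3 S452
G01 X204.77 Y18.39 F1620
M5
G0 X0.00 Y0.00

1 u = 1 mm; y_m = 69.31 − y.

[1] `<polyline>` line segment, #ff00ff→score S452 F1620: (285.61,14.26) → (204.77,18.39)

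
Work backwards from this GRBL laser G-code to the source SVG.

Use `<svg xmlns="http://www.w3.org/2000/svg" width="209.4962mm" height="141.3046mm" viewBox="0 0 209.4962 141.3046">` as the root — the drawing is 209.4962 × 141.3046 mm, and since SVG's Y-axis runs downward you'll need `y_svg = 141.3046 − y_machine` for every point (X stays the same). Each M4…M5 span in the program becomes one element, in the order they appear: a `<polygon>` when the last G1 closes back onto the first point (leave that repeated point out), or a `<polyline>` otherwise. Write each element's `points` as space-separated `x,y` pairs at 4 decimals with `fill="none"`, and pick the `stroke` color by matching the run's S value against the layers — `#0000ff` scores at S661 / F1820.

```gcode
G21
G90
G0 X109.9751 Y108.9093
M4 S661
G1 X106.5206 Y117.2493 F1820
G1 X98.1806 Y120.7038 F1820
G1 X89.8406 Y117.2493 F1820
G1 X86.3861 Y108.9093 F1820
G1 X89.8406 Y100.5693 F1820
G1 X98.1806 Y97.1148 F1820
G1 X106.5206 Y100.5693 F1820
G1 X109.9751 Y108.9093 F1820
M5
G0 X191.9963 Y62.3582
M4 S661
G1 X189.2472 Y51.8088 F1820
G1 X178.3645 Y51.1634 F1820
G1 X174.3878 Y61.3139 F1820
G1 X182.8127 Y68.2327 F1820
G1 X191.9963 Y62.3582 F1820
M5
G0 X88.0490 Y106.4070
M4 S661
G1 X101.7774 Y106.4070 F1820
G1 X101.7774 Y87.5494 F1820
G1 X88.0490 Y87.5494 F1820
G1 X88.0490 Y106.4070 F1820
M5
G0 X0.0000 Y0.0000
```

Machine Y-up, SVG Y-down with viewBox height 141.3046, so y_svg = 141.3046 − y_machine; X carries over. Every run uses S661, so all elements get stroke `#0000ff` (score).

Run 1: The run returns to its start, so emit a `<polygon>` with points (Y-flipped): 109.9751,32.3953 106.5206,24.0553 98.1806,20.6008 89.8406,24.0553 86.3861,32.3953 89.8406,40.7353 98.1806,44.1898 106.5206,40.7353.

Run 2: The run returns to its start, so emit a `<polygon>` with points (Y-flipped): 191.9963,78.9464 189.2472,89.4958 178.3645,90.1412 174.3878,79.9907 182.8127,73.0719.

Run 3: The run returns to its start, so emit a `<polygon>` with points (Y-flipped): 88.0490,34.8976 101.7774,34.8976 101.7774,53.7552 88.0490,53.7552.

<svg xmlns="http://www.w3.org/2000/svg" width="209.4962mm" height="141.3046mm" viewBox="0 0 209.4962 141.3046">
  <polygon points="109.9751,32.3953 106.5206,24.0553 98.1806,20.6008 89.8406,24.0553 86.3861,32.3953 89.8406,40.7353 98.1806,44.1898 106.5206,40.7353" fill="none" stroke="#0000ff"/>
  <polygon points="191.9963,78.9464 189.2472,89.4958 178.3645,90.1412 174.3878,79.9907 182.8127,73.0719" fill="none" stroke="#0000ff"/>
  <polygon points="88.0490,34.8976 101.7774,34.8976 101.7774,53.7552 88.0490,53.7552" fill="none" stroke="#0000ff"/>
</svg>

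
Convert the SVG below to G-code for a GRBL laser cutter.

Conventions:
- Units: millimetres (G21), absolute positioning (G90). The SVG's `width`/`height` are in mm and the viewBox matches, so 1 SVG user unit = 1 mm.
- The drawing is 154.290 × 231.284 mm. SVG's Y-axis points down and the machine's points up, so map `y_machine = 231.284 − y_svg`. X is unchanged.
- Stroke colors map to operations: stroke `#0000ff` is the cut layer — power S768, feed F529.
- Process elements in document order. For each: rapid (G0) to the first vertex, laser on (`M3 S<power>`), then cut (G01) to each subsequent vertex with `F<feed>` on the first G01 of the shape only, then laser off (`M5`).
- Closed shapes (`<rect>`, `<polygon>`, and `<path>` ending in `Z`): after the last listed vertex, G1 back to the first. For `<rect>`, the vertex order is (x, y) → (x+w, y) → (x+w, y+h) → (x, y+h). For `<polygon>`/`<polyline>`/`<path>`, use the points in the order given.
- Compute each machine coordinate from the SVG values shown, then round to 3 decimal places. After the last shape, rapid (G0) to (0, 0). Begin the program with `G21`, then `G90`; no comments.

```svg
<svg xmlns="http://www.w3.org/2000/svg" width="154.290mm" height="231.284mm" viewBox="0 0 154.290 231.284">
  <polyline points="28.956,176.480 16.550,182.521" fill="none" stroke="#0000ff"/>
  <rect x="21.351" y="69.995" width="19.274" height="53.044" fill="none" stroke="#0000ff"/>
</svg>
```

1 u = 1 mm; y_m = 231.284 − y.

[1] `<polyline>` line segment, #0000ff→cut S768 F529: (28.956,54.804) → (16.550,48.763)

[2] `<rect>` rectangle, #0000ff→cut S768 F529: (21.351,161.289) → (40.625,161.289) → (40.625,108.245) → (21.351,108.245) → (21.351,161.289) (closed)

G21
G90
G0 X28.956 Y54.804
M3 S768
G01 X16.550 Y48.763 F529
M5
G0 X21.351 Y161.289
M3 S768
G01 X40.625 Y161.289 F529
G01 X40.625 Y108.245
G01 X21.351 Y108.245
G01 X21.351 Y161.289
M5
G0 X0.000 Y0.000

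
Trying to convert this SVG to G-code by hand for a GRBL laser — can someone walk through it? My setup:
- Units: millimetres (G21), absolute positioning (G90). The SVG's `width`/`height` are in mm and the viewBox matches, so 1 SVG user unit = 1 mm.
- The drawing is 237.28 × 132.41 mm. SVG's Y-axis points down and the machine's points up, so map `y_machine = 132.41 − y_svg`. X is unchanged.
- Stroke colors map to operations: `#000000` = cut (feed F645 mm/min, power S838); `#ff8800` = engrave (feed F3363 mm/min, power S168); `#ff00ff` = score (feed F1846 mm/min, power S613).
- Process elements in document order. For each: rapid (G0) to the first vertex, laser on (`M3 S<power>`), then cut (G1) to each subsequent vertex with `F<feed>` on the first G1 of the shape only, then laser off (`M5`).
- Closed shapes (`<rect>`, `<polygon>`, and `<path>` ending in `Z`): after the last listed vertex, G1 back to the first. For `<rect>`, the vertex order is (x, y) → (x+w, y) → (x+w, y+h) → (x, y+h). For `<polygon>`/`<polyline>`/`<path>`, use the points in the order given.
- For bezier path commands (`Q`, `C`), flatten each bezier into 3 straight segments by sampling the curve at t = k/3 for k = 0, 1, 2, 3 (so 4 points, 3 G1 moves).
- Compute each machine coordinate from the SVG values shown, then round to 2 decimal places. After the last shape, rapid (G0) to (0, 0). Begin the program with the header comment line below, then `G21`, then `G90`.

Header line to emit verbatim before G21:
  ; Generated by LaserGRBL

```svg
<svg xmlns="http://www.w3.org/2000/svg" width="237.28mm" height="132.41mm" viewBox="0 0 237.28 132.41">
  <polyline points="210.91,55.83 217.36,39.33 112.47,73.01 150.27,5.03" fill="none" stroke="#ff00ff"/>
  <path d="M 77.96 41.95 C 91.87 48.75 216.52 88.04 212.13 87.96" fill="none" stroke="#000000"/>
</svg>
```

; Generated by LaserGRBL
G21
G90
G0 X210.91 Y76.58
M3 S613
G1 X217.36 Y93.08 F1846
G1 X112.47 Y59.40
G1 X150.27 Y127.38
M5
G0 X77.96 Y90.46
M3 S838
G1 X119.90 Y75.49 F645
G1 X182.39 Y54.83
G1 X212.13 Y44.45
M5
G0 X0.00 Y0.00

1 u = 1 mm; y_m = 132.41 − y.

[1] `<polyline>` open polyline, #ff00ff→score S613 F1846: (210.91,76.58) → (217.36,93.08) → (112.47,59.40) → (150.27,127.38)

[2] `<path>` cubic bezier, #000000→cut S838 F645: (77.96,90.46) → (119.90,75.49) → (182.39,54.83) → (212.13,44.45)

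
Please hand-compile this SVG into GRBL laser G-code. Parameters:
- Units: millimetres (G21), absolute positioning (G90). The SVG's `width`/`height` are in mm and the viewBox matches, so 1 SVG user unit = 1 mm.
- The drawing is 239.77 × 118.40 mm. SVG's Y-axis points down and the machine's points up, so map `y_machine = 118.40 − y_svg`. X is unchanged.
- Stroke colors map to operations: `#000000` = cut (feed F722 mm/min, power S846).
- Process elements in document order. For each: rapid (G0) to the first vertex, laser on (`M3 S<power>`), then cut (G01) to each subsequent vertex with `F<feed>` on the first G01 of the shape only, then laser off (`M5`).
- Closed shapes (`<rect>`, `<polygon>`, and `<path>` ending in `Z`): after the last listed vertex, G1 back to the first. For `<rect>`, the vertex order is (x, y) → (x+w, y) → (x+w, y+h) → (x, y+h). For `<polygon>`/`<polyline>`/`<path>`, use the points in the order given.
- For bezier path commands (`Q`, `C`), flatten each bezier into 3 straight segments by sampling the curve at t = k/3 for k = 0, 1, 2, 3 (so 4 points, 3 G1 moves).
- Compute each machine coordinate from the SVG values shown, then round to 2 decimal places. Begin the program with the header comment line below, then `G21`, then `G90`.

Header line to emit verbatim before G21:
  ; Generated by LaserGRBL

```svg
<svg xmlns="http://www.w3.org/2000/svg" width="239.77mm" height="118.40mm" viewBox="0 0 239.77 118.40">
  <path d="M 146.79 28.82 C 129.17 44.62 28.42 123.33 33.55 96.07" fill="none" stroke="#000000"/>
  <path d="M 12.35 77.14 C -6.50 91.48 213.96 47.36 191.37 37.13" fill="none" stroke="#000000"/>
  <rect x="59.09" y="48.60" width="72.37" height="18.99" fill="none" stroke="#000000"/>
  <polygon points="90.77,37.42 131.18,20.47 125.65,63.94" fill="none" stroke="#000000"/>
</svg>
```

; Generated by LaserGRBL
G21
G90
G0 X146.79 Y89.58
M3 S846
G01 X108.46 Y59.06 F722
G01 X56.71 Y24.14
G01 X33.55 Y22.33
M5
G0 X12.35 Y41.26
M3 S846
G01 X55.40 Y42.99 F722
G01 X150.81 Y63.16
G01 X191.37 Y81.27
M5
G0 X59.09 Y69.80
M3 S846
G01 X131.46 Y69.80 F722
G01 X131.46 Y50.81
G01 X59.09 Y50.81
G01 X59.09 Y69.80
M5
G0 X90.77 Y80.98
M3 S846
G01 X131.18 Y97.93 F722
G01 X125.65 Y54.46
G01 X90.77 Y80.98
M5

1 u = 1 mm; y_m = 118.40 − y.

[1] `<path>` cubic bezier, #000000→cut S846 F722: (146.79,89.58) → (108.46,59.06) → (56.71,24.14) → (33.55,22.33)

[2] `<path>` cubic bezier, #000000→cut S846 F722: (12.35,41.26) → (55.40,42.99) → (150.81,63.16) → (191.37,81.27)

[3] `<rect>` rectangle, #000000→cut S846 F722: (59.09,69.80) → (131.46,69.80) → (131.46,50.81) → (59.09,50.81) → (59.09,69.80) (closed)

[4] `<polygon>` regular polygon, #000000→cut S846 F722: (90.77,80.98) → (131.18,97.93) → (125.65,54.46) → (90.77,80.98) (closed)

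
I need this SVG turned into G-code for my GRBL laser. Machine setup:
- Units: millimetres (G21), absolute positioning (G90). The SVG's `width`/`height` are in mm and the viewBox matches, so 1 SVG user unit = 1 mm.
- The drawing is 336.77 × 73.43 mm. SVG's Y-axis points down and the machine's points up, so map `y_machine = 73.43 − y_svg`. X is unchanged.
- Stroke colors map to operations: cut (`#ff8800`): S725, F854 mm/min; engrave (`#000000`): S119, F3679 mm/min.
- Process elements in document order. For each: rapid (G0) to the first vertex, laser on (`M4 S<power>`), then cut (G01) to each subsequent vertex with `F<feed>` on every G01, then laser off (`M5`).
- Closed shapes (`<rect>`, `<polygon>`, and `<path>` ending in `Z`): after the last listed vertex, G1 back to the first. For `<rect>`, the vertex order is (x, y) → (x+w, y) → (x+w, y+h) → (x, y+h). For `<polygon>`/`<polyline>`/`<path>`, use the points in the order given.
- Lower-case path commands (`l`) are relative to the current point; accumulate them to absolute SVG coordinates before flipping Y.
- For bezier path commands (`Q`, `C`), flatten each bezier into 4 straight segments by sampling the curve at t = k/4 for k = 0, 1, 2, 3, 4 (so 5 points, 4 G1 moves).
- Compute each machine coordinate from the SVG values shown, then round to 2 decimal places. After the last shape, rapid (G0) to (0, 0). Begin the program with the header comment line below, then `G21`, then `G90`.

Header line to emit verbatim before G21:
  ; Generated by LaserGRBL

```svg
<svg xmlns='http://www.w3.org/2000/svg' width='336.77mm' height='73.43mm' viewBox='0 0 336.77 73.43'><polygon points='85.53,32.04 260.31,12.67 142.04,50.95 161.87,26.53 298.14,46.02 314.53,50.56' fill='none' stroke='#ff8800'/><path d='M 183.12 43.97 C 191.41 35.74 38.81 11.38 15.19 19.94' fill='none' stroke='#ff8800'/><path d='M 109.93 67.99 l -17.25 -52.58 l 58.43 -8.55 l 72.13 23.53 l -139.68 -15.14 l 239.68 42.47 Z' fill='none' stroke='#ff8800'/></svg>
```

Since the viewBox matches the mm dimensions, user units are millimetres directly. The only transform is the Y-flip y_m = 73.43 − y_svg.

Shape 1 is a closed polygon drawn with `<polygon>`. Its stroke #ff8800 means cut at S725, F854. After flipping Y the toolpath is (85.53,41.39) → (260.31,60.76) → (142.04,22.48) → (161.87,46.90) → (298.14,27.41) → (314.53,22.87) → (85.53,41.39), returning to the start.

Shape 2 is a cubic bezier drawn with `<path>`. Its stroke #ff8800 means cut at S725, F854. After flipping Y the toolpath is (183.12,29.46) → (163.70,37.89) → (111.12,47.77) → (52.56,54.50) → (15.19,53.49).

Shape 3 is a closed polygon drawn with `<path>`. Its stroke #ff8800 means cut at S725, F854. After flipping Y the toolpath is (109.93,5.44) → (92.68,58.02) → (151.11,66.57) → (223.24,43.04) → (83.56,58.18) → (323.24,15.71) → (109.93,5.44), returning to the start.

; Generated by LaserGRBL
G21
G90
G0 X85.53 Y41.39
M4 S725
G01 X260.31 Y60.76 F854
G01 X142.04 Y22.48 F854
G01 X161.87 Y46.90 F854
G01 X298.14 Y27.41 F854
G01 X314.53 Y22.87 F854
G01 X85.53 Y41.39 F854
M5
G0 X183.12 Y29.46
M4 S725
G01 X163.70 Y37.89 F854
G01 X111.12 Y47.77 F854
G01 X52.56 Y54.50 F854
G01 X15.19 Y53.49 F854
M5
G0 X109.93 Y5.44
M4 S725
G01 X92.68 Y58.02 F854
G01 X151.11 Y66.57 F854
G01 X223.24 Y43.04 F854
G01 X83.56 Y58.18 F854
G01 X323.24 Y15.71 F854
G01 X109.93 Y5.44 F854
M5
G0 X0.00 Y0.00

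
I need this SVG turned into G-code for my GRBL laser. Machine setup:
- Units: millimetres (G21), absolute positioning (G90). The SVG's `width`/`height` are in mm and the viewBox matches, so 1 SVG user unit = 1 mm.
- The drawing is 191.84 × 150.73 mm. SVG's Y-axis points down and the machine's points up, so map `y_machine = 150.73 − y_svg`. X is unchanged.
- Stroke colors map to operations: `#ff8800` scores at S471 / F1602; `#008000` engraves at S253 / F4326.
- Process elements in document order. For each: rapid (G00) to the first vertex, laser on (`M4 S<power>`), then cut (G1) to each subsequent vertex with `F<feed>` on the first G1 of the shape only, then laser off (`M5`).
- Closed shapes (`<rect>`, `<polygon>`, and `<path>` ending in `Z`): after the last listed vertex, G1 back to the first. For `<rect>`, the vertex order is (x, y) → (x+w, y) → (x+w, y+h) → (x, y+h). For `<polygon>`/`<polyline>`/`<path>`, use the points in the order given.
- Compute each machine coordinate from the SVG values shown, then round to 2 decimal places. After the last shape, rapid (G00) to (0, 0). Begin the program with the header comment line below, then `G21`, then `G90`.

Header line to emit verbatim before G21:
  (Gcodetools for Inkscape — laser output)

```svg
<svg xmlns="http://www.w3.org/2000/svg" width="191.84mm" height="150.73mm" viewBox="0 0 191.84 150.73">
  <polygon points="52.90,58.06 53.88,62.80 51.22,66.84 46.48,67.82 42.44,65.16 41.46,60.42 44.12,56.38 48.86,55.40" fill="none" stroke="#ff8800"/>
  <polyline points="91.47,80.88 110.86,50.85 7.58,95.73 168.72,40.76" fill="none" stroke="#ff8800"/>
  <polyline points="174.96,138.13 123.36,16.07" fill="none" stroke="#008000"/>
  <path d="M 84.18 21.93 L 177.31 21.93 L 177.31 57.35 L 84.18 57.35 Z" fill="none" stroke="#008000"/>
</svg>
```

(Gcodetools for Inkscape — laser output)
G21
G90
G00 X52.90 Y92.67
M4 S471
G1 X53.88 Y87.93 F1602
G1 X51.22 Y83.89
G1 X46.48 Y82.91
G1 X42.44 Y85.57
G1 X41.46 Y90.31
G1 X44.12 Y94.35
G1 X48.86 Y95.33
G1 X52.90 Y92.67
M5
G00 X91.47 Y69.85
M4 S471
G1 X110.86 Y99.88 F1602
G1 X7.58 Y55.00
G1 X168.72 Y109.97
M5
G00 X174.96 Y12.60
M4 S253
G1 X123.36 Y134.66 F4326
M5
G00 X84.18 Y128.80
M4 S253
G1 X177.31 Y128.80 F4326
G1 X177.31 Y93.38
G1 X84.18 Y93.38
G1 X84.18 Y128.80
M5
G00 X0.00 Y0.00

1 u = 1 mm; y_m = 150.73 − y.

[1] `<polygon>` regular polygon, #ff8800→score S471 F1602: (52.90,92.67) → (53.88,87.93) → (51.22,83.89) → (46.48,82.91) → (42.44,85.57) → (41.46,90.31) → (44.12,94.35) → (48.86,95.33) → (52.90,92.67) (closed)

[2] `<polyline>` open polyline, #ff8800→score S471 F1602: (91.47,69.85) → (110.86,99.88) → (7.58,55.00) → (168.72,109.97)

[3] `<polyline>` line segment, #008000→engrave S253 F4326: (174.96,12.60) → (123.36,134.66)

[4] `<path>` rectangle, #008000→engrave S253 F4326: (84.18,128.80) → (177.31,128.80) → (177.31,93.38) → (84.18,93.38) → (84.18,128.80) (closed)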